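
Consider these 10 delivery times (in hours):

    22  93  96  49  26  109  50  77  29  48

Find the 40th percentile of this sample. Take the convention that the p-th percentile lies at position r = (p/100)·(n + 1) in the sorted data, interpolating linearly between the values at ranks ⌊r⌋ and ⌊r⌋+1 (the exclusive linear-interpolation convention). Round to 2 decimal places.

Sorted: 22, 26, 29, 48, 49, 50, 77, 93, 96, 109.
n = 10.
r = (40/100)·(10 + 1) = 4.4.
Rank 4 is 48 and rank 5 is 49.
Interpolate: 48 + 0.4·(49 − 48) = 48 + 0.4·1 = 48.4.

48.40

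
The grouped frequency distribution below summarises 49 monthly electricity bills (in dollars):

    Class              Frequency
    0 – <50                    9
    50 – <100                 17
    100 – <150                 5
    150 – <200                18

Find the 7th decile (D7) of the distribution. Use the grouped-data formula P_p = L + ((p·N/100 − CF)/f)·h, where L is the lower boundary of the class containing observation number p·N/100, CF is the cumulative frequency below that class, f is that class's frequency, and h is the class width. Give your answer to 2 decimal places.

159.17

N = 49; target position k = 70/100 · 49 = 34.3.
Cumulative frequencies: 9, 26, 31, 49.
Observation 34.3 falls in the class 150 – <200.
L = 150, CF = 31, f = 18, h = 50.
P70 = 150 + ((34.3 − 31)/18)·50 = 150 + 9.16667 = 159.167.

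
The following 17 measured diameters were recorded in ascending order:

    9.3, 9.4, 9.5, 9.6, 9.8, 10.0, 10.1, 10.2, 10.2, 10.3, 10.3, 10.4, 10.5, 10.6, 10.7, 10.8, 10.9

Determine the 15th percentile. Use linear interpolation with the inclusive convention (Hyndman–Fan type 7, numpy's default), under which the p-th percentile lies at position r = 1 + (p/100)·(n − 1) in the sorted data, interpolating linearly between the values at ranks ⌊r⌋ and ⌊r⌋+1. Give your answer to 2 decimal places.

n = 17.
r = 1 + (15/100)·(17 − 1) = 1 + 2.4 = 3.4.
Rank 3 is 9.5 and rank 4 is 9.6.
Interpolate: 9.5 + 0.4·(9.6 − 9.5) = 9.5 + 0.4·0.1 = 9.54.

9.54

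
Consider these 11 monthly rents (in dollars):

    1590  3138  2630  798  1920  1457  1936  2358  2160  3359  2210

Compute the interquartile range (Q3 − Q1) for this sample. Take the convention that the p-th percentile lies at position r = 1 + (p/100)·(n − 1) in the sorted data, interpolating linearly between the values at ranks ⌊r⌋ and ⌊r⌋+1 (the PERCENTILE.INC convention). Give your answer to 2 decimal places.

Sorted: 798, 1457, 1590, 1920, 1936, 2160, 2210, 2358, 2630, 3138, 3359.
n = 11.
P25: r = 3.5; ranks 3–4 are 1590, 1920; interpolating gives 1755.
P75: r = 8.5; ranks 8–9 are 2358, 2630; interpolating gives 2494.
Difference: 2494 − 1755 = 739.

739.00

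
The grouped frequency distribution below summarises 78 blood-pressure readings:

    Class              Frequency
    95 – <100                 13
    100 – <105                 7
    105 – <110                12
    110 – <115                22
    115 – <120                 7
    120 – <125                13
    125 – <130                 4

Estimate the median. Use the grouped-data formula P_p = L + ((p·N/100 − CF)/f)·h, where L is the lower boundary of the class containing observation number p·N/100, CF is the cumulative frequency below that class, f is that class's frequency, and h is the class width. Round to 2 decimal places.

111.59

N = 78; target position k = 50/100 · 78 = 39.
Cumulative frequencies: 13, 20, 32, 54, 61, 74, 78.
Observation 39 falls in the class 110 – <115.
L = 110, CF = 32, f = 22, h = 5.
P50 = 110 + ((39 − 32)/22)·5 = 110 + 1.59091 = 111.591.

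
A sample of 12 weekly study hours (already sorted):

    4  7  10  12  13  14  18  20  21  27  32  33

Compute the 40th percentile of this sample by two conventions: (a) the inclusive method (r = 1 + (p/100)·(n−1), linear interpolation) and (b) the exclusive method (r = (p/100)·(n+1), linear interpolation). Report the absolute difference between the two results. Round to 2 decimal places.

0.20

n = 12.
(a) r = 5.4; between ranks 5 (13) and 6 (14): 13.4.
(b) r = 5.2; between ranks 5 (13) and 6 (14): 13.2.
|13.4 − 13.2| = 0.2.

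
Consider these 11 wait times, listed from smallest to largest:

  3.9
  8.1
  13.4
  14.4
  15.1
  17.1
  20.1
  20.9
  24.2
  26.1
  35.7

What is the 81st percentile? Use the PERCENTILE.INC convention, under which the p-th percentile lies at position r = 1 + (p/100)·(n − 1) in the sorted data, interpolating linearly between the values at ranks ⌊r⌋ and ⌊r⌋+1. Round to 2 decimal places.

n = 11.
r = 1 + (81/100)·(11 − 1) = 1 + 8.1 = 9.1.
Rank 9 is 24.2 and rank 10 is 26.1.
Interpolate: 24.2 + 0.1·(26.1 − 24.2) = 24.2 + 0.1·1.9 = 24.39.

24.39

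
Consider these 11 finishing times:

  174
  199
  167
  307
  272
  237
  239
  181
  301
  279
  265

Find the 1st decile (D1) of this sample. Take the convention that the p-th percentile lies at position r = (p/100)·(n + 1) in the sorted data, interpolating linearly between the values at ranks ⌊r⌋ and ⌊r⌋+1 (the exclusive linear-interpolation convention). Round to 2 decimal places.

168.40

Sorted: 167, 174, 181, 199, 237, 239, 265, 272, 279, 301, 307.
n = 11.
r = (10/100)·(11 + 1) = 1.2.
Rank 1 is 167 and rank 2 is 174.
Interpolate: 167 + 0.2·(174 − 167) = 167 + 0.2·7 = 168.4.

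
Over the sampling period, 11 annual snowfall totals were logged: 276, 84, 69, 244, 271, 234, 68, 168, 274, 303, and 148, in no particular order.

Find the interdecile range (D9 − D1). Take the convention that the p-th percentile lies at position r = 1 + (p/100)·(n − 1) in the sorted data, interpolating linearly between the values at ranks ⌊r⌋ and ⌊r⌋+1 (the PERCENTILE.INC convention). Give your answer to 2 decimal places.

207.00

Sorted: 68, 69, 84, 148, 168, 234, 244, 271, 274, 276, 303.
n = 11.
P10: r = 2 (integer) → 69.
P90: r = 10 (integer) → 276.
Difference: 276 − 69 = 207.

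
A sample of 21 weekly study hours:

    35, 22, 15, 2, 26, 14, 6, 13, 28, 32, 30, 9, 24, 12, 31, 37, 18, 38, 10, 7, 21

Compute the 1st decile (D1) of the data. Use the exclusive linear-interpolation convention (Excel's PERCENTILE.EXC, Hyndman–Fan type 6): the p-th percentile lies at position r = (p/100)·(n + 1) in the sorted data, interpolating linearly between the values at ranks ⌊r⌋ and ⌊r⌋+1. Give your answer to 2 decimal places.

6.20

Sorted: 2, 6, 7, 9, 10, 12, 13, 14, 15, 18, 21, 22, 24, 26, 28, 30, 31, 32, 35, 37, 38.
n = 21.
r = (10/100)·(21 + 1) = 2.2.
Rank 2 is 6 and rank 3 is 7.
Interpolate: 6 + 0.2·(7 − 6) = 6 + 0.2·1 = 6.2.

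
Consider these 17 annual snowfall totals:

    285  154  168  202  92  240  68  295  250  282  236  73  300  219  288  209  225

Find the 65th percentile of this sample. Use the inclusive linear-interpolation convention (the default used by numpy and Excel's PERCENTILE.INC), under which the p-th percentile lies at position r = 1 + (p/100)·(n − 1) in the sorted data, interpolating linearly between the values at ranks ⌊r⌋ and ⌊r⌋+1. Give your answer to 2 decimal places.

244.00

Sorted: 68, 73, 92, 154, 168, 202, 209, 219, 225, 236, 240, 250, 282, 285, 288, 295, 300.
n = 17.
r = 1 + (65/100)·(17 − 1) = 1 + 10.4 = 11.4.
Rank 11 is 240 and rank 12 is 250.
Interpolate: 240 + 0.4·(250 − 240) = 240 + 0.4·10 = 244.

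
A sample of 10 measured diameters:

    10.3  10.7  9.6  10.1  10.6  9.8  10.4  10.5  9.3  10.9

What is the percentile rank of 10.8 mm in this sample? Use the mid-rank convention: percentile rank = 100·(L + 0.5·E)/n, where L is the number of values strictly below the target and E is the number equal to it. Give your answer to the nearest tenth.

Sorted: 9.3, 9.6, 9.8, 10.1, 10.3, 10.4, 10.5, 10.6, 10.7, 10.9.
Count below 10.8: L = 9; count equal: E = 0; n = 10.
Percentile rank = 100·(9 + 0.5·0)/10 = 100·9/10 = 90.

90.0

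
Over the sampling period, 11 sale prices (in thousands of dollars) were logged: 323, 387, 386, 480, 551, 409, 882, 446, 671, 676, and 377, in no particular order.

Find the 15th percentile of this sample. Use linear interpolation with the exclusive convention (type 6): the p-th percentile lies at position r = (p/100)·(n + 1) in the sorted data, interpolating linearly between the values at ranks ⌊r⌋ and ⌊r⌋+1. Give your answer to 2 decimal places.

366.20

Sorted: 323, 377, 386, 387, 409, 446, 480, 551, 671, 676, 882.
n = 11.
r = (15/100)·(11 + 1) = 1.8.
Rank 1 is 323 and rank 2 is 377.
Interpolate: 323 + 0.8·(377 − 323) = 323 + 0.8·54 = 366.2.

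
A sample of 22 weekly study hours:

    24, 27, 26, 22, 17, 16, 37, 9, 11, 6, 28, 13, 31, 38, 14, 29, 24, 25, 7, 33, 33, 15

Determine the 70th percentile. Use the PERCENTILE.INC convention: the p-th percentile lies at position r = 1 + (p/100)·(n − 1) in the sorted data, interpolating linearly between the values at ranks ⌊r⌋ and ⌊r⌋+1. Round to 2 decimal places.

Sorted: 6, 7, 9, 11, 13, 14, 15, 16, 17, 22, 24, 24, 25, 26, 27, 28, 29, 31, 33, 33, 37, 38.
n = 22.
r = 1 + (70/100)·(22 − 1) = 1 + 14.7 = 15.7.
Rank 15 is 27 and rank 16 is 28.
Interpolate: 27 + 0.7·(28 − 27) = 27 + 0.7·1 = 27.7.

27.70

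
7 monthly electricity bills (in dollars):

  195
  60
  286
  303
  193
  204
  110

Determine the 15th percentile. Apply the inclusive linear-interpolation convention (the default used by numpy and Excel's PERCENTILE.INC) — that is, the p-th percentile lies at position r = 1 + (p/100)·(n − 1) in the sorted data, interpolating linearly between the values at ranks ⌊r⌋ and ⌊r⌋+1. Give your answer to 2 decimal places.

Sorted: 60, 110, 193, 195, 204, 286, 303.
n = 7.
r = 1 + (15/100)·(7 − 1) = 1 + 0.9 = 1.9.
Rank 1 is 60 and rank 2 is 110.
Interpolate: 60 + 0.9·(110 − 60) = 60 + 0.9·50 = 105.

105.00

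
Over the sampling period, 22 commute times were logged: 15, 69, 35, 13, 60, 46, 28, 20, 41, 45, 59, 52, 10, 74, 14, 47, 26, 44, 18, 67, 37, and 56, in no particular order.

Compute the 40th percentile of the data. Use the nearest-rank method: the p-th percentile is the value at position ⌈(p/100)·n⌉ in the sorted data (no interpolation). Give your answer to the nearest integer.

35

Sorted: 10, 13, 14, 15, 18, 20, 26, 28, 35, 37, 41, 44, 45, 46, 47, 52, 56, 59, 60, 67, 69, 74.
n = 22.
Position = ⌈40/100 · 22⌉ = ⌈8.8⌉ = 9.
The value at rank 9 is 35.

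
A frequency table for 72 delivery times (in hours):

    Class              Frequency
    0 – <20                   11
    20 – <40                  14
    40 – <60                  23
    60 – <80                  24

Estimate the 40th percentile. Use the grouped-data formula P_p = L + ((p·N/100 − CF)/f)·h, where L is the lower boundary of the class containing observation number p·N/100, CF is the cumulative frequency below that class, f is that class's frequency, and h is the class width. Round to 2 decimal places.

N = 72; target position k = 40/100 · 72 = 28.8.
Cumulative frequencies: 11, 25, 48, 72.
Observation 28.8 falls in the class 40 – <60.
L = 40, CF = 25, f = 23, h = 20.
P40 = 40 + ((28.8 − 25)/23)·20 = 40 + 3.30435 = 43.3043.

43.30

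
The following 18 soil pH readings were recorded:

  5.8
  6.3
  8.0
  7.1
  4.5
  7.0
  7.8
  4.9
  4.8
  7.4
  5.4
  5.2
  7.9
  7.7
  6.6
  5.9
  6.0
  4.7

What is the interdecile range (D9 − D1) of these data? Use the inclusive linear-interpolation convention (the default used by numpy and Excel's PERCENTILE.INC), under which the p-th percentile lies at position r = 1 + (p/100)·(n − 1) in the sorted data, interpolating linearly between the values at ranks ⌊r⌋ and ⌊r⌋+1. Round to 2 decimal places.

3.06

Sorted: 4.5, 4.7, 4.8, 4.9, 5.2, 5.4, 5.8, 5.9, 6.0, 6.3, 6.6, 7.0, 7.1, 7.4, 7.7, 7.8, 7.9, 8.0.
n = 18.
P10: r = 2.7; ranks 2–3 are 4.7, 4.8; interpolating gives 4.77.
P90: r = 16.3; ranks 16–17 are 7.8, 7.9; interpolating gives 7.83.
Difference: 7.83 − 4.77 = 3.06.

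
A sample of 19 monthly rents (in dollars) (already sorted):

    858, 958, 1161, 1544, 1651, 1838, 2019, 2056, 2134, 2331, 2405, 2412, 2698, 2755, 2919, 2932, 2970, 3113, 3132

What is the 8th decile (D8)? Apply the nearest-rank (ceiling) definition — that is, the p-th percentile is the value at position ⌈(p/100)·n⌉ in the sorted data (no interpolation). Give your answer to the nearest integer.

n = 19.
Position = ⌈80/100 · 19⌉ = ⌈15.2⌉ = 16.
The value at rank 16 is 2932.

2932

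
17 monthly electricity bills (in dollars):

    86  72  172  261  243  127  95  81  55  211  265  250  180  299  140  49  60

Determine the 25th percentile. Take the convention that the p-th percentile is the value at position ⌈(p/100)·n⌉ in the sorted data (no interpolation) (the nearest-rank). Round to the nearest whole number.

81

Sorted: 49, 55, 60, 72, 81, 86, 95, 127, 140, 172, 180, 211, 243, 250, 261, 265, 299.
n = 17.
Position = ⌈25/100 · 17⌉ = ⌈4.25⌉ = 5.
The value at rank 5 is 81.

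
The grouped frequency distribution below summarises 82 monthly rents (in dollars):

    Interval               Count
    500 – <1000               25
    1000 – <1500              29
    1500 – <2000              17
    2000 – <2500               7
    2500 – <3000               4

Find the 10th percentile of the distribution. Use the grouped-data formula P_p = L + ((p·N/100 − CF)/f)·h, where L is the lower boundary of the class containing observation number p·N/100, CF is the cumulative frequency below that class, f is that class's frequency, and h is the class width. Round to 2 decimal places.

N = 82; target position k = 10/100 · 82 = 8.2.
Cumulative frequencies: 25, 54, 71, 78, 82.
Observation 8.2 falls in the class 500 – <1000.
L = 500, CF = 0, f = 25, h = 500.
P10 = 500 + ((8.2 − 0)/25)·500 = 500 + 164 = 664.

664.00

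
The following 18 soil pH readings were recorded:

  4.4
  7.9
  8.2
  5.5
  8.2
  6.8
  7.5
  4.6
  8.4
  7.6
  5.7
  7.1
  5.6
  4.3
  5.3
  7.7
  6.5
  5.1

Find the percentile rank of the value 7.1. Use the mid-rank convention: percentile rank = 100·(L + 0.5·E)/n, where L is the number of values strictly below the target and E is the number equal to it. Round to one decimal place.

Sorted: 4.3, 4.4, 4.6, 5.1, 5.3, 5.5, 5.6, 5.7, 6.5, 6.8, 7.1, 7.5, 7.6, 7.7, 7.9, 8.2, 8.2, 8.4.
Count below 7.1: L = 10; count equal: E = 1; n = 18.
Percentile rank = 100·(10 + 0.5·1)/18 = 100·10.5/18 = 58.33.

58.3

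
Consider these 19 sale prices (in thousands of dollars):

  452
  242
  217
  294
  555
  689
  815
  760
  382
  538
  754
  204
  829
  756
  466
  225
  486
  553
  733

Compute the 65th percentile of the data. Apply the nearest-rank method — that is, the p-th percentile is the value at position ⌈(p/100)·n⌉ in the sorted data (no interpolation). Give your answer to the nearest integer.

Sorted: 204, 217, 225, 242, 294, 382, 452, 466, 486, 538, 553, 555, 689, 733, 754, 756, 760, 815, 829.
n = 19.
Position = ⌈65/100 · 19⌉ = ⌈12.35⌉ = 13.
The value at rank 13 is 689.

689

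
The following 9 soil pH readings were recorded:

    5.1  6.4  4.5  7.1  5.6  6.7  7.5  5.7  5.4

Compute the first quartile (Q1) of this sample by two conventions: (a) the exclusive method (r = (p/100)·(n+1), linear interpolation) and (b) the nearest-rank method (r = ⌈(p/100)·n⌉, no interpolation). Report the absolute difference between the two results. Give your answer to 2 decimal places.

0.15

Sorted: 4.5, 5.1, 5.4, 5.6, 5.7, 6.4, 6.7, 7.1, 7.5.
n = 9.
(a) r = 2.5; between ranks 2 (5.1) and 3 (5.4): 5.25.
(b) the nearest-rank method: rank 3 → 5.4.
|5.25 − 5.4| = 0.15.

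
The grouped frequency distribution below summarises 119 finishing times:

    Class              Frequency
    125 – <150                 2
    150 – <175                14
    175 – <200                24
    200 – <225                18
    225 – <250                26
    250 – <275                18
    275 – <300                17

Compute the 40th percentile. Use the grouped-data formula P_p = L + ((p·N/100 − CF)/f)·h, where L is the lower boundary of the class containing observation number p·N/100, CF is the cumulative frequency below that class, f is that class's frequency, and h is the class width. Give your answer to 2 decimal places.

N = 119; target position k = 40/100 · 119 = 47.6.
Cumulative frequencies: 2, 16, 40, 58, 84, 102, 119.
Observation 47.6 falls in the class 200 – <225.
L = 200, CF = 40, f = 18, h = 25.
P40 = 200 + ((47.6 − 40)/18)·25 = 200 + 10.5556 = 210.556.

210.56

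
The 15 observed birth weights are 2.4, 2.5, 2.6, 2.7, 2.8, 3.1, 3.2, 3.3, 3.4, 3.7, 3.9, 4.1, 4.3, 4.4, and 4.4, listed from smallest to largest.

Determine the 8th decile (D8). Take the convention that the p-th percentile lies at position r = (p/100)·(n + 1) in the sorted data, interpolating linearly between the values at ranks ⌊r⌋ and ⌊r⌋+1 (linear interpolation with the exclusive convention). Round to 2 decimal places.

n = 15.
r = (80/100)·(15 + 1) = 12.8.
Rank 12 is 4.1 and rank 13 is 4.3.
Interpolate: 4.1 + 0.8·(4.3 − 4.1) = 4.1 + 0.8·0.2 = 4.26.

4.26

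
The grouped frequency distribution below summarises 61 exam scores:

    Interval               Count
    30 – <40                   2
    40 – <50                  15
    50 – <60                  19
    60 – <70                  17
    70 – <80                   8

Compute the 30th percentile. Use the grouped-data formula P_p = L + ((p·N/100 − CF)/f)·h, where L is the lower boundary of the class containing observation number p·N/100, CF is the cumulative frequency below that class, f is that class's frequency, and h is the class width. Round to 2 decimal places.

N = 61; target position k = 30/100 · 61 = 18.3.
Cumulative frequencies: 2, 17, 36, 53, 61.
Observation 18.3 falls in the class 50 – <60.
L = 50, CF = 17, f = 19, h = 10.
P30 = 50 + ((18.3 − 17)/19)·10 = 50 + 0.684211 = 50.6842.

50.68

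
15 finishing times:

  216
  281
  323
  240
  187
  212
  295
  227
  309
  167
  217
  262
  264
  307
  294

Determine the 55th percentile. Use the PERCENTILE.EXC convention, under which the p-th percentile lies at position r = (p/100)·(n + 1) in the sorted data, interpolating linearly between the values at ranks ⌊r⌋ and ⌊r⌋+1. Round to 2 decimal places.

Sorted: 167, 187, 212, 216, 217, 227, 240, 262, 264, 281, 294, 295, 307, 309, 323.
n = 15.
r = (55/100)·(15 + 1) = 8.8.
Rank 8 is 262 and rank 9 is 264.
Interpolate: 262 + 0.8·(264 − 262) = 262 + 0.8·2 = 263.6.

263.60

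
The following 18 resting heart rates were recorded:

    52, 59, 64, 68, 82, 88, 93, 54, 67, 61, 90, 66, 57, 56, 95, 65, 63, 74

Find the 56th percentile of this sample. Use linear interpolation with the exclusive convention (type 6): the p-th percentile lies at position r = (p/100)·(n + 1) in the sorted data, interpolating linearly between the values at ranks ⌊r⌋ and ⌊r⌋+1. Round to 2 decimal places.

66.64

Sorted: 52, 54, 56, 57, 59, 61, 63, 64, 65, 66, 67, 68, 74, 82, 88, 90, 93, 95.
n = 18.
r = (56/100)·(18 + 1) = 10.64.
Rank 10 is 66 and rank 11 is 67.
Interpolate: 66 + 0.64·(67 − 66) = 66 + 0.64·1 = 66.64.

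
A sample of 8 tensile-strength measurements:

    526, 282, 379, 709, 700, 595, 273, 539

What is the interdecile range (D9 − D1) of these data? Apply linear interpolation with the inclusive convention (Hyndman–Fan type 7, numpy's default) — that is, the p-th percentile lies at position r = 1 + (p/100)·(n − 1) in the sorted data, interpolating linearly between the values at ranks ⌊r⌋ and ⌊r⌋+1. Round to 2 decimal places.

Sorted: 273, 282, 379, 526, 539, 595, 700, 709.
n = 8.
P10: r = 1.7; ranks 1–2 are 273, 282; interpolating gives 279.3.
P90: r = 7.3; ranks 7–8 are 700, 709; interpolating gives 702.7.
Difference: 702.7 − 279.3 = 423.4.

423.40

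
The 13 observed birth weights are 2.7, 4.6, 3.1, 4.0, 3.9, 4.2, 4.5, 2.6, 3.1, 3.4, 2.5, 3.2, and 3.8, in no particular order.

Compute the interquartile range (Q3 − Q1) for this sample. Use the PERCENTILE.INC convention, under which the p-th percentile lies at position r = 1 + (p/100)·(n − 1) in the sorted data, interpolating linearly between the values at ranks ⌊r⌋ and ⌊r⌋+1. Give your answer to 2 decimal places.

Sorted: 2.5, 2.6, 2.7, 3.1, 3.1, 3.2, 3.4, 3.8, 3.9, 4.0, 4.2, 4.5, 4.6.
n = 13.
P25: r = 4 (integer) → 3.1.
P75: r = 10 (integer) → 4.
Difference: 4 − 3.1 = 0.9.

0.90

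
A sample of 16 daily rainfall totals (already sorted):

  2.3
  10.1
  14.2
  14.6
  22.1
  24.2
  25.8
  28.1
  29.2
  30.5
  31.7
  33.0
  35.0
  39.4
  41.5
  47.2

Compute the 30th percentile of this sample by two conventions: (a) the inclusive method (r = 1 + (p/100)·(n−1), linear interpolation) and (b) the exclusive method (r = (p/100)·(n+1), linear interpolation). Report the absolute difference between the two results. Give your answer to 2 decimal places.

0.84

n = 16.
(a) r = 5.5; between ranks 5 (22.1) and 6 (24.2): 23.15.
(b) r = 5.1; between ranks 5 (22.1) and 6 (24.2): 22.31.
|23.15 − 22.31| = 0.84.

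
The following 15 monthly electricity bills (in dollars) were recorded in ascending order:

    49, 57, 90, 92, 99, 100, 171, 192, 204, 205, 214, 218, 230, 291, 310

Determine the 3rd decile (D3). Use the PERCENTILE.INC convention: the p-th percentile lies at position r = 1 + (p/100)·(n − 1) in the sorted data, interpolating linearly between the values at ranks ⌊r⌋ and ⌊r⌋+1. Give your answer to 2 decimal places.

n = 15.
r = 1 + (30/100)·(15 − 1) = 1 + 4.2 = 5.2.
Rank 5 is 99 and rank 6 is 100.
Interpolate: 99 + 0.2·(100 − 99) = 99 + 0.2·1 = 99.2.

99.20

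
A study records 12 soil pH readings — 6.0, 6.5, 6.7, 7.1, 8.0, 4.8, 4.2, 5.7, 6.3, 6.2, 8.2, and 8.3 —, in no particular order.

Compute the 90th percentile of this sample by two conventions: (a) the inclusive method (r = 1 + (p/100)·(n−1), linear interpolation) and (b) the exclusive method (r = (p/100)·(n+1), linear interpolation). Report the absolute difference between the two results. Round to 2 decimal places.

Sorted: 4.2, 4.8, 5.7, 6.0, 6.2, 6.3, 6.5, 6.7, 7.1, 8.0, 8.2, 8.3.
n = 12.
(a) r = 10.9; between ranks 10 (8.0) and 11 (8.2): 8.18.
(b) r = 11.7; between ranks 11 (8.2) and 12 (8.3): 8.27.
|8.18 − 8.27| = 0.09.

0.09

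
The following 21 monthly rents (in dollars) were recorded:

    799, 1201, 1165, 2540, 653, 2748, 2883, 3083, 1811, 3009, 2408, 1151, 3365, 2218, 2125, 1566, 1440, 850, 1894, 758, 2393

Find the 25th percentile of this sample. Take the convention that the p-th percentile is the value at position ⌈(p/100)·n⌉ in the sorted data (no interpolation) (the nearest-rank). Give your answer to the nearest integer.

Sorted: 653, 758, 799, 850, 1151, 1165, 1201, 1440, 1566, 1811, 1894, 2125, 2218, 2393, 2408, 2540, 2748, 2883, 3009, 3083, 3365.
n = 21.
Position = ⌈25/100 · 21⌉ = ⌈5.25⌉ = 6.
The value at rank 6 is 1165.

1165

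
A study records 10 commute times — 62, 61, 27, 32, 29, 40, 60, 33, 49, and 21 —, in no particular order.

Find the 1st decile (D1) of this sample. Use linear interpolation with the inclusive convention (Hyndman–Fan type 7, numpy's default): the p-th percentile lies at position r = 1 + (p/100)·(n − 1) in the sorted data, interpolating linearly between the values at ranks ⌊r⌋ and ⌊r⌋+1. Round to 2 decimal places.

Sorted: 21, 27, 29, 32, 33, 40, 49, 60, 61, 62.
n = 10.
r = 1 + (10/100)·(10 − 1) = 1 + 0.9 = 1.9.
Rank 1 is 21 and rank 2 is 27.
Interpolate: 21 + 0.9·(27 − 21) = 21 + 0.9·6 = 26.4.

26.40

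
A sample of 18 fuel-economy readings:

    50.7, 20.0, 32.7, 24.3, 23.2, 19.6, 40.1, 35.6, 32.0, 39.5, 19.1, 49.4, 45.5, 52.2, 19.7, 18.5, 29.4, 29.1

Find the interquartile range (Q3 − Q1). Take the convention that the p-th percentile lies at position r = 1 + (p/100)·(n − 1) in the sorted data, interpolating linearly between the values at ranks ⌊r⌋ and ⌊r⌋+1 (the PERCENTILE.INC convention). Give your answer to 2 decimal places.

19.15

Sorted: 18.5, 19.1, 19.6, 19.7, 20.0, 23.2, 24.3, 29.1, 29.4, 32.0, 32.7, 35.6, 39.5, 40.1, 45.5, 49.4, 50.7, 52.2.
n = 18.
P25: r = 5.25; ranks 5–6 are 20.0, 23.2; interpolating gives 20.8.
P75: r = 13.75; ranks 13–14 are 39.5, 40.1; interpolating gives 39.95.
Difference: 39.95 − 20.8 = 19.15.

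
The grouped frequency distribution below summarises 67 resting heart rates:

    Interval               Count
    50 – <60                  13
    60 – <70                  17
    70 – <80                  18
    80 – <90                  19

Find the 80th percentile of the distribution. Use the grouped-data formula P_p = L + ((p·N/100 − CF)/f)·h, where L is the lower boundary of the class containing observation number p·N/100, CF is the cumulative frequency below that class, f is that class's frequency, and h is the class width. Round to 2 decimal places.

N = 67; target position k = 80/100 · 67 = 53.6.
Cumulative frequencies: 13, 30, 48, 67.
Observation 53.6 falls in the class 80 – <90.
L = 80, CF = 48, f = 19, h = 10.
P80 = 80 + ((53.6 − 48)/19)·10 = 80 + 2.94737 = 82.9474.

82.95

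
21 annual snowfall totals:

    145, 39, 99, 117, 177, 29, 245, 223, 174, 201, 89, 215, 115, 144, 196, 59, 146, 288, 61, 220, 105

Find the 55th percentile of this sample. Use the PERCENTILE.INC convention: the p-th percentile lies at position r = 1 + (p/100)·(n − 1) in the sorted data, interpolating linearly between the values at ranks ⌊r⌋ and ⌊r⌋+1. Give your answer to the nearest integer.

146

Sorted: 29, 39, 59, 61, 89, 99, 105, 115, 117, 144, 145, 146, 174, 177, 196, 201, 215, 220, 223, 245, 288.
n = 21.
r = 1 + (55/100)·(21 − 1) = 1 + 11 = 12.
r is an integer, so P55 is the value at rank 12: 146.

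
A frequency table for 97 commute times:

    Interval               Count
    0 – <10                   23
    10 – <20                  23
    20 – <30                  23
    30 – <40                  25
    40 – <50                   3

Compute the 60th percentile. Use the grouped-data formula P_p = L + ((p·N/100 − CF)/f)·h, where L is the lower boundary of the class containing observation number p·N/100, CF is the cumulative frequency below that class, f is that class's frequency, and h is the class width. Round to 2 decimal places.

25.30

N = 97; target position k = 60/100 · 97 = 58.2.
Cumulative frequencies: 23, 46, 69, 94, 97.
Observation 58.2 falls in the class 20 – <30.
L = 20, CF = 46, f = 23, h = 10.
P60 = 20 + ((58.2 − 46)/23)·10 = 20 + 5.30435 = 25.3043.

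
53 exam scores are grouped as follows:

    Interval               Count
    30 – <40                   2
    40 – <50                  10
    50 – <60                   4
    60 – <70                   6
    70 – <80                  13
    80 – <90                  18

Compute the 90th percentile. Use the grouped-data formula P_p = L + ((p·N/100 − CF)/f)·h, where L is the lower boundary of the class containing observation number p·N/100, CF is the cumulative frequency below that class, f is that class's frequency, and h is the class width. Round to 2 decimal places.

87.06

N = 53; target position k = 90/100 · 53 = 47.7.
Cumulative frequencies: 2, 12, 16, 22, 35, 53.
Observation 47.7 falls in the class 80 – <90.
L = 80, CF = 35, f = 18, h = 10.
P90 = 80 + ((47.7 − 35)/18)·10 = 80 + 7.05556 = 87.0556.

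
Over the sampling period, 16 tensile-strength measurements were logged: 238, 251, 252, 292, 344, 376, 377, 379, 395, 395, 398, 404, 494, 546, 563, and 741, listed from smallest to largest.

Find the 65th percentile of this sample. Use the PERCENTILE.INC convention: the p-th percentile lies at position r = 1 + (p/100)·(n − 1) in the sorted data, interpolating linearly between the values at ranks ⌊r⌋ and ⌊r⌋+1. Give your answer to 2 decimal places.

397.25

n = 16.
r = 1 + (65/100)·(16 − 1) = 1 + 9.75 = 10.75.
Rank 10 is 395 and rank 11 is 398.
Interpolate: 395 + 0.75·(398 − 395) = 395 + 0.75·3 = 397.25.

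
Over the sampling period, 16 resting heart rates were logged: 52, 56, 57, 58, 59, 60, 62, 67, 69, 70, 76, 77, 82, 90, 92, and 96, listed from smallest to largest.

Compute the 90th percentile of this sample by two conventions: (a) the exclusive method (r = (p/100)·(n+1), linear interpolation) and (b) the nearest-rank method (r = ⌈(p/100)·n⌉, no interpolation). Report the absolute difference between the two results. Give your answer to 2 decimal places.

1.20

n = 16.
(a) r = 15.3; between ranks 15 (92) and 16 (96): 93.2.
(b) the nearest-rank method: rank 15 → 92.
|93.2 − 92| = 1.2.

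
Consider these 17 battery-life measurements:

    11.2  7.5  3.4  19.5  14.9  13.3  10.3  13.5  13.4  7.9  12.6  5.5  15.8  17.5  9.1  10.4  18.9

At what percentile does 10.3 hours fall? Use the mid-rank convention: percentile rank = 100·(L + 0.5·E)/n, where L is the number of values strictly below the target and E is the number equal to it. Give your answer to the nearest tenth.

Sorted: 3.4, 5.5, 7.5, 7.9, 9.1, 10.3, 10.4, 11.2, 12.6, 13.3, 13.4, 13.5, 14.9, 15.8, 17.5, 18.9, 19.5.
Count below 10.3: L = 5; count equal: E = 1; n = 17.
Percentile rank = 100·(5 + 0.5·1)/17 = 100·5.5/17 = 32.35.

32.4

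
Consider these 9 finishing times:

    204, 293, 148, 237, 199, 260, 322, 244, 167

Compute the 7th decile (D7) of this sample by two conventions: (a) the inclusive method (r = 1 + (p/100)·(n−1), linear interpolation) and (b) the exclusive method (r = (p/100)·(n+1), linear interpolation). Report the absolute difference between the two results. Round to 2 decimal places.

6.40

Sorted: 148, 167, 199, 204, 237, 244, 260, 293, 322.
n = 9.
(a) r = 6.6; between ranks 6 (244) and 7 (260): 253.6.
(b) r = 7 → value at rank 7 = 260.
|253.6 − 260| = 6.4.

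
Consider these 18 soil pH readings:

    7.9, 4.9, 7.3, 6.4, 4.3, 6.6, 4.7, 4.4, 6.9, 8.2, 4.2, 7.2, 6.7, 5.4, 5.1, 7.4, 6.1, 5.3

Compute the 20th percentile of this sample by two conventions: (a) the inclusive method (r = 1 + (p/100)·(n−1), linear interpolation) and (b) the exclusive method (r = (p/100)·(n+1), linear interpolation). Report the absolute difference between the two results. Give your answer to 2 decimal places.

0.14

Sorted: 4.2, 4.3, 4.4, 4.7, 4.9, 5.1, 5.3, 5.4, 6.1, 6.4, 6.6, 6.7, 6.9, 7.2, 7.3, 7.4, 7.9, 8.2.
n = 18.
(a) r = 4.4; between ranks 4 (4.7) and 5 (4.9): 4.78.
(b) r = 3.8; between ranks 3 (4.4) and 4 (4.7): 4.64.
|4.78 − 4.64| = 0.14.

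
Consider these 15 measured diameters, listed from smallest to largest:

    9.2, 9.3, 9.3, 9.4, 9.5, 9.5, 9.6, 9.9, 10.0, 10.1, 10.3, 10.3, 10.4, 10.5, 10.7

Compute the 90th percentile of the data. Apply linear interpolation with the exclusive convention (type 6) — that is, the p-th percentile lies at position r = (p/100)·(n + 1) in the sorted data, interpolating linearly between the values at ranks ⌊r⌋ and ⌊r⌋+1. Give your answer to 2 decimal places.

n = 15.
r = (90/100)·(15 + 1) = 14.4.
Rank 14 is 10.5 and rank 15 is 10.7.
Interpolate: 10.5 + 0.4·(10.7 − 10.5) = 10.5 + 0.4·0.2 = 10.58.

10.58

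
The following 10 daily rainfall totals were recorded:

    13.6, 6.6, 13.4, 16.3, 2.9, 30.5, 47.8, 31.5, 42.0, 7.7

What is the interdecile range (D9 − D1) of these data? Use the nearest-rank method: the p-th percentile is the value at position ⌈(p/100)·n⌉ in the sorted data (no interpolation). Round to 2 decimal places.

Sorted: 2.9, 6.6, 7.7, 13.4, 13.6, 16.3, 30.5, 31.5, 42.0, 47.8.
n = 10.
P10: rank ⌈10/100·10⌉ = 1 → 2.9.
P90: rank ⌈90/100·10⌉ = 9 → 42.
Difference: 42 − 2.9 = 39.1.

39.10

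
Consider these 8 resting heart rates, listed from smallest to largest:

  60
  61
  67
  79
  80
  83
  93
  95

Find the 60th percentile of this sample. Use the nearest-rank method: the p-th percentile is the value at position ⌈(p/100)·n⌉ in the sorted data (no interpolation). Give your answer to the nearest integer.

80

n = 8.
Position = ⌈60/100 · 8⌉ = ⌈4.8⌉ = 5.
The value at rank 5 is 80.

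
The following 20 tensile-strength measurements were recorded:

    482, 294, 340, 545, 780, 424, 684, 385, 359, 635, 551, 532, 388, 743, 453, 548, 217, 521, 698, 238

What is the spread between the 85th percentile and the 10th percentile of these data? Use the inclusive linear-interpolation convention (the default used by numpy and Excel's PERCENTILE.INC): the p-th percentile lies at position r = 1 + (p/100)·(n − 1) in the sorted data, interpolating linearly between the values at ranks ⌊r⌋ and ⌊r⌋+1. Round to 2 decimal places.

397.70

Sorted: 217, 238, 294, 340, 359, 385, 388, 424, 453, 482, 521, 532, 545, 548, 551, 635, 684, 698, 743, 780.
n = 20.
P10: r = 2.9; ranks 2–3 are 238, 294; interpolating gives 288.4.
P85: r = 17.15; ranks 17–18 are 684, 698; interpolating gives 686.1.
Difference: 686.1 − 288.4 = 397.7.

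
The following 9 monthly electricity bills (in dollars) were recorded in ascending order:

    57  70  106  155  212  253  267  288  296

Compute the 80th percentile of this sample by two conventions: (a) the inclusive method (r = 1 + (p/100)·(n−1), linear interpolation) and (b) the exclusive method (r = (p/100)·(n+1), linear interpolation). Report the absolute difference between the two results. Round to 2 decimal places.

n = 9.
(a) r = 7.4; between ranks 7 (267) and 8 (288): 275.4.
(b) r = 8 → value at rank 8 = 288.
|275.4 − 288| = 12.6.

12.60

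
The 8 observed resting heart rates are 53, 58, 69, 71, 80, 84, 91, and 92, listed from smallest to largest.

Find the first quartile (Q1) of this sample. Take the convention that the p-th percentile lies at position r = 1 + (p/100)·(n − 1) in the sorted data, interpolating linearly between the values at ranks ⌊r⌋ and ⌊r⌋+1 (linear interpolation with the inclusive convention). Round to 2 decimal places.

66.25

n = 8.
r = 1 + (25/100)·(8 − 1) = 1 + 1.75 = 2.75.
Rank 2 is 58 and rank 3 is 69.
Interpolate: 58 + 0.75·(69 − 58) = 58 + 0.75·11 = 66.25.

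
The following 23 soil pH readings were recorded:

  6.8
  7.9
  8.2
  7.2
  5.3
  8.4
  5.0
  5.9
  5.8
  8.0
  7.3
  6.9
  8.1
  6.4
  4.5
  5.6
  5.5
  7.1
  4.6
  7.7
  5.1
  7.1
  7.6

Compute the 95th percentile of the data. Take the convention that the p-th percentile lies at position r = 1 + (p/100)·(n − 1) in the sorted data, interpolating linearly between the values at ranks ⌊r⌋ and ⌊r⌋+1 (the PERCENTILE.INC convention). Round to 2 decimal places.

8.19

Sorted: 4.5, 4.6, 5.0, 5.1, 5.3, 5.5, 5.6, 5.8, 5.9, 6.4, 6.8, 6.9, 7.1, 7.1, 7.2, 7.3, 7.6, 7.7, 7.9, 8.0, 8.1, 8.2, 8.4.
n = 23.
r = 1 + (95/100)·(23 − 1) = 1 + 20.9 = 21.9.
Rank 21 is 8.1 and rank 22 is 8.2.
Interpolate: 8.1 + 0.9·(8.2 − 8.1) = 8.1 + 0.9·0.1 = 8.19.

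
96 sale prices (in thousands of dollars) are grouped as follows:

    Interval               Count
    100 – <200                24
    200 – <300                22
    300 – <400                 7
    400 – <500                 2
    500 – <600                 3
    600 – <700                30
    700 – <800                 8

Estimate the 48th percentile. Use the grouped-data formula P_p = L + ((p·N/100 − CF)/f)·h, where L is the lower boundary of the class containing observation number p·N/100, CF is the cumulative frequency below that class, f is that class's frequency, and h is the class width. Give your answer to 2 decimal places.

301.14

N = 96; target position k = 48/100 · 96 = 46.08.
Cumulative frequencies: 24, 46, 53, 55, 58, 88, 96.
Observation 46.08 falls in the class 300 – <400.
L = 300, CF = 46, f = 7, h = 100.
P48 = 300 + ((46.08 − 46)/7)·100 = 300 + 1.14286 = 301.143.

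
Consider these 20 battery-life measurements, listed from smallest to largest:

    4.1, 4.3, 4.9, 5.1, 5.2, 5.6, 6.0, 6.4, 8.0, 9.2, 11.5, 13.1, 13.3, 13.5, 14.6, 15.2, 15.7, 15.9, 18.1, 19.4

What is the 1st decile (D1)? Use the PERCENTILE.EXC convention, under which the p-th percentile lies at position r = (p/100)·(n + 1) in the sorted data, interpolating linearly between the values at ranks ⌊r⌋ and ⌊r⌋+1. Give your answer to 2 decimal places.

4.36

n = 20.
r = (10/100)·(20 + 1) = 2.1.
Rank 2 is 4.3 and rank 3 is 4.9.
Interpolate: 4.3 + 0.1·(4.9 − 4.3) = 4.3 + 0.1·0.6 = 4.36.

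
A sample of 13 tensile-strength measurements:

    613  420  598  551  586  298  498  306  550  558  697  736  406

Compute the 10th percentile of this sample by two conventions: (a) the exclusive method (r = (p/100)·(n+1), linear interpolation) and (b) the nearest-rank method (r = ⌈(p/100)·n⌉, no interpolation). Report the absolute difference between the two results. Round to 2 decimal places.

Sorted: 298, 306, 406, 420, 498, 550, 551, 558, 586, 598, 613, 697, 736.
n = 13.
(a) r = 1.4; between ranks 1 (298) and 2 (306): 301.2.
(b) the nearest-rank method: rank 2 → 306.
|301.2 − 306| = 4.8.

4.80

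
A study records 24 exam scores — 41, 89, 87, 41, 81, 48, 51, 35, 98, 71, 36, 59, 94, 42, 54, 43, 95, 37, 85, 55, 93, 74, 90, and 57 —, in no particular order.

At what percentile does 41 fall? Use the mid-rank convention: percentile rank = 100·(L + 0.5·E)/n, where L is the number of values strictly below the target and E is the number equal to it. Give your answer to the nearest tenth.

16.7

Sorted: 35, 36, 37, 41, 41, 42, 43, 48, 51, 54, 55, 57, 59, 71, 74, 81, 85, 87, 89, 90, 93, 94, 95, 98.
Count below 41: L = 3; count equal: E = 2; n = 24.
Percentile rank = 100·(3 + 0.5·2)/24 = 100·4/24 = 16.67.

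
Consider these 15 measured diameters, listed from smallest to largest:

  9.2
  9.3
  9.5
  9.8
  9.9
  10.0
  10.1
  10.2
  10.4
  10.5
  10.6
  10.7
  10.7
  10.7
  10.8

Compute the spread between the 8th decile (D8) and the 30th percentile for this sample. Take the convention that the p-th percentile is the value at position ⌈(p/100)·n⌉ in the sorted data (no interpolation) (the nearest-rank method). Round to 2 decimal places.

n = 15.
P30: rank ⌈30/100·15⌉ = 5 → 9.9.
P80: rank ⌈80/100·15⌉ = 12 → 10.7.
Difference: 10.7 − 9.9 = 0.8.

0.80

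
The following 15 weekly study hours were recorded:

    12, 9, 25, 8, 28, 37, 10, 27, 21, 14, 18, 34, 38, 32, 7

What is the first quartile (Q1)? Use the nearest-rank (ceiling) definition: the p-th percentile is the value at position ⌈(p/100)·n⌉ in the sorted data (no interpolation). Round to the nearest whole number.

10

Sorted: 7, 8, 9, 10, 12, 14, 18, 21, 25, 27, 28, 32, 34, 37, 38.
n = 15.
Position = ⌈25/100 · 15⌉ = ⌈3.75⌉ = 4.
The value at rank 4 is 10.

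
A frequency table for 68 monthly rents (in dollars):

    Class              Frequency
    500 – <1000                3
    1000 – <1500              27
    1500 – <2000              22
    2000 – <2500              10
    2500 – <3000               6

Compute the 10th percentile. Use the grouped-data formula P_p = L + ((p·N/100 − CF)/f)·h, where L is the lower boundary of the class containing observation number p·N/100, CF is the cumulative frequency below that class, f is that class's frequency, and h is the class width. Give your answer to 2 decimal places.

1070.37

N = 68; target position k = 10/100 · 68 = 6.8.
Cumulative frequencies: 3, 30, 52, 62, 68.
Observation 6.8 falls in the class 1000 – <1500.
L = 1000, CF = 3, f = 27, h = 500.
P10 = 1000 + ((6.8 − 3)/27)·500 = 1000 + 70.3704 = 1070.37.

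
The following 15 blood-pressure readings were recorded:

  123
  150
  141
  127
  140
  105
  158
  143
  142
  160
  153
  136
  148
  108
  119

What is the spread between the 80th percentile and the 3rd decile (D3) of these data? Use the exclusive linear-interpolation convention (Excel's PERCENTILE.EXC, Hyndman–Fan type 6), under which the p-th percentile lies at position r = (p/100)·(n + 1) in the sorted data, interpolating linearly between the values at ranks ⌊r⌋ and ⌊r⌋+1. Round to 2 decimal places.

26.20

Sorted: 105, 108, 119, 123, 127, 136, 140, 141, 142, 143, 148, 150, 153, 158, 160.
n = 15.
P30: r = 4.8; ranks 4–5 are 123, 127; interpolating gives 126.2.
P80: r = 12.8; ranks 12–13 are 150, 153; interpolating gives 152.4.
Difference: 152.4 − 126.2 = 26.2.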